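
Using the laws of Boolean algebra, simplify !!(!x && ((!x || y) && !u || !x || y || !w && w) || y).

!x || y

!!(!x && ((!x || y) && !u || !x || y || !w && w) || y)
= !!(!x && (!x || y || !w && w) || y)   (absorption)
= !!(!x && (!x || y) || y)   (complement / identity)
= !x && (!x || y) || y   (double negation)
= !x || y   (absorption)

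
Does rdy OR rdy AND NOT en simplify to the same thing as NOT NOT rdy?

E1: rdy OR rdy AND NOT en
    = rdy   [absorption]
E2: NOT NOT rdy
    = rdy   [double negation]
Both reduce to rdy, so they are equivalent.

Yes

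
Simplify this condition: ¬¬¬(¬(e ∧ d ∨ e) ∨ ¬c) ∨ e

e

¬¬¬(¬(e ∧ d ∨ e) ∨ ¬c) ∨ e
= ¬¬¬(¬e ∨ ¬c) ∨ e
= ¬(¬e ∨ ¬c) ∨ e
= e ∧ c ∨ e
= e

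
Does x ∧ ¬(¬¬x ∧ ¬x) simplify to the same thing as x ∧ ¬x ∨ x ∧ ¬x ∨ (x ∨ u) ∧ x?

E1: x ∧ ¬(¬¬x ∧ ¬x)
    = x ∧ (¬x ∨ x)   (De Morgan)
    = x   (complement / identity)
E2: x ∧ ¬x ∨ x ∧ ¬x ∨ (x ∨ u) ∧ x
    = x ∧ ¬x ∨ (x ∨ u) ∧ x   (complement / identity)
    = (x ∨ u) ∧ x   (complement / identity)
    = x   (absorption)
Both reduce to x, so they are equivalent.

Yes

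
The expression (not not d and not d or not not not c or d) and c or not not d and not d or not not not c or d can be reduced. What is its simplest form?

not c or d

(not not d and not d or not not not c or d) and c or not not d and not d or not not not c or d
= not not d and not d or not not not c or d   — absorption
= d and not d or not not not c or d   — double negation
= not not not c or d   — complement / identity
= not c or d   — double negation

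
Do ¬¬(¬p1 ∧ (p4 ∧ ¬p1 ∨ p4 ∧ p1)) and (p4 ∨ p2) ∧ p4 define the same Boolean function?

No

E1: ¬¬(¬p1 ∧ (p4 ∧ ¬p1 ∨ p4 ∧ p1))
    = ¬¬(¬p1 ∧ p4)   (distribution)
    = ¬p1 ∧ p4   (double negation)
E2: (p4 ∨ p2) ∧ p4
    = p4   (absorption)
These differ: at p1=1, p2=1, p4=1, E1 = 0 but E2 = 1.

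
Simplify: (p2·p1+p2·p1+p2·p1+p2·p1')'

(p2·p1+p2·p1+p2·p1+p2·p1')'
= (p2·p1+p2·p1+p2·p1')'   — idempotence
= (p2·p1+p2·p1')'   — idempotence
= p2'   — distribution

p2'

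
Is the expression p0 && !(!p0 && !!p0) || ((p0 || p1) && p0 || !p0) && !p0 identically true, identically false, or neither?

identically true

p0 && !(!p0 && !!p0) || ((p0 || p1) && p0 || !p0) && !p0
= p0 && (p0 || !p0) || ((p0 || p1) && p0 || !p0) && !p0
= p0 && (p0 || !p0) || (p0 || !p0) && !p0
= p0 || !p0
= true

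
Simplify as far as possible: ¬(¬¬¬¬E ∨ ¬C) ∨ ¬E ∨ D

¬E ∨ D

¬(¬¬¬¬E ∨ ¬C) ∨ ¬E ∨ D
= ¬(¬¬E ∨ ¬C) ∨ ¬E ∨ D   [double negation]
= ¬E ∧ C ∨ ¬E ∨ D   [De Morgan]
= ¬E ∨ D   [absorption]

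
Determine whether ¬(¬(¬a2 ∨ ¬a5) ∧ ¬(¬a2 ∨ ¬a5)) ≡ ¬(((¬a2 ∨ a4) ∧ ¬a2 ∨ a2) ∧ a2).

E1: ¬(¬(¬a2 ∨ ¬a5) ∧ ¬(¬a2 ∨ ¬a5))
    = ¬a2 ∨ ¬a5 ∨ ¬a2 ∨ ¬a5
    = ¬a2 ∨ ¬a5
E2: ¬(((¬a2 ∨ a4) ∧ ¬a2 ∨ a2) ∧ a2)
    = ¬((¬a2 ∨ a2) ∧ a2)
    = ¬a2
These differ: at a2=1, a4=1, a5=0, E1 = 1 but E2 = 0.

No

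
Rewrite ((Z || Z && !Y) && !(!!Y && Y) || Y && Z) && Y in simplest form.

((Z || Z && !Y) && !(!!Y && Y) || Y && Z) && Y
= ((Z || Z && !Y) && !(Y && Y) || Y && Z) && Y   (double negation)
= (Z && !(Y && Y) || Y && Z) && Y   (absorption)
= (Z && !Y || Y && Z) && Y   (idempotence)
= Z && Y   (distribution)

Z && Y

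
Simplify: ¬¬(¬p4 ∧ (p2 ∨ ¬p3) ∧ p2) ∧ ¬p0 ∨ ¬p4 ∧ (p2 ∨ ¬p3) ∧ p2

¬p4 ∧ p2

¬¬(¬p4 ∧ (p2 ∨ ¬p3) ∧ p2) ∧ ¬p0 ∨ ¬p4 ∧ (p2 ∨ ¬p3) ∧ p2
= ¬p4 ∧ (p2 ∨ ¬p3) ∧ p2 ∧ ¬p0 ∨ ¬p4 ∧ (p2 ∨ ¬p3) ∧ p2   — double negation
= ¬p4 ∧ (p2 ∨ ¬p3) ∧ p2   — absorption
= ¬p4 ∧ p2   — absorption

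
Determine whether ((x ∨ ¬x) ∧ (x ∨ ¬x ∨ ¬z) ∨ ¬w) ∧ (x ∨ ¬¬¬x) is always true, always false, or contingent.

((x ∨ ¬x) ∧ (x ∨ ¬x ∨ ¬z) ∨ ¬w) ∧ (x ∨ ¬¬¬x)
= (x ∨ ¬x ∨ ¬w) ∧ (x ∨ ¬¬¬x)   — absorption
= (x ∨ ¬x ∨ ¬w) ∧ (x ∨ ¬x)   — double negation
= x ∨ ¬x   — absorption
= True   — complement

always true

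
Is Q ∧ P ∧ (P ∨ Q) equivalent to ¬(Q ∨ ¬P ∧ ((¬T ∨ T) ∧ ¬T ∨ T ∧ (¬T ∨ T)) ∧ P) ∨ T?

No

E1: Q ∧ P ∧ (P ∨ Q)
    = Q ∧ P   — absorption
E2: ¬(Q ∨ ¬P ∧ ((¬T ∨ T) ∧ ¬T ∨ T ∧ (¬T ∨ T)) ∧ P) ∨ T
    = ¬(Q ∨ ¬P ∧ (¬T ∨ T) ∧ P) ∨ T   — distribution
    = ¬(Q ∨ ¬P ∧ P) ∨ T   — complement / identity
    = ¬Q ∨ T   — complement / identity
These differ: at P=0, Q=0, T=1, E1 = 0 but E2 = 1.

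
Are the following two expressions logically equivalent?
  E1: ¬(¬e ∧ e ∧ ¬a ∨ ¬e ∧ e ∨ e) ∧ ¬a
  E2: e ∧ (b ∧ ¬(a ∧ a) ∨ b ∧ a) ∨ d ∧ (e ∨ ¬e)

No

E1: ¬(¬e ∧ e ∧ ¬a ∨ ¬e ∧ e ∨ e) ∧ ¬a
    = ¬(¬e ∧ e ∨ e) ∧ ¬a   [absorption]
    = ¬e ∧ ¬a   [complement / identity]
E2: e ∧ (b ∧ ¬(a ∧ a) ∨ b ∧ a) ∨ d ∧ (e ∨ ¬e)
    = e ∧ (b ∧ ¬a ∨ b ∧ a) ∨ d ∧ (e ∨ ¬e)   [idempotence]
    = e ∧ (b ∧ ¬a ∨ b ∧ a) ∨ d   [complement / identity]
    = e ∧ b ∨ d   [distribution]
These differ: at a=1, b=1, d=1, e=0, E1 = 0 but E2 = 1.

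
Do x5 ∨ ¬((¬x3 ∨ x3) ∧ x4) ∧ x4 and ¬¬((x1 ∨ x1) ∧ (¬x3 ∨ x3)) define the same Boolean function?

No

E1: x5 ∨ ¬((¬x3 ∨ x3) ∧ x4) ∧ x4
    = x5 ∨ ¬x4 ∧ x4   — complement / identity
    = x5   — complement / identity
E2: ¬¬((x1 ∨ x1) ∧ (¬x3 ∨ x3))
    = ¬¬(x1 ∨ x1)   — complement / identity
    = x1 ∨ x1   — double negation
    = x1   — idempotence
These differ: at x1=0, x3=0, x4=0, x5=1, E1 = 1 but E2 = 0.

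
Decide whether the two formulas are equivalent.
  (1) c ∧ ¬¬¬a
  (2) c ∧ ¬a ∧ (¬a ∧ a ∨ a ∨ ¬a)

E1: c ∧ ¬¬¬a
    = c ∧ ¬a   [double negation]
E2: c ∧ ¬a ∧ (¬a ∧ a ∨ a ∨ ¬a)
    = c ∧ ¬a ∧ (a ∨ ¬a)   [complement / identity]
    = c ∧ ¬a   [complement / identity]
Both reduce to c ∧ ¬a, so they are equivalent.

Yes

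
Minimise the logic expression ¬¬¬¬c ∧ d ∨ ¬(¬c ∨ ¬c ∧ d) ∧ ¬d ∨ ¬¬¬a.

c ∨ ¬a

¬¬¬¬c ∧ d ∨ ¬(¬c ∨ ¬c ∧ d) ∧ ¬d ∨ ¬¬¬a
= ¬¬¬¬c ∧ d ∨ ¬(¬c ∨ ¬c ∧ d) ∧ ¬d ∨ ¬a   — double negation
= ¬¬¬¬c ∧ d ∨ ¬¬c ∧ ¬d ∨ ¬a   — absorption
= ¬¬c ∧ d ∨ ¬¬c ∧ ¬d ∨ ¬a   — double negation
= ¬¬c ∨ ¬a   — distribution
= c ∨ ¬a   — double negation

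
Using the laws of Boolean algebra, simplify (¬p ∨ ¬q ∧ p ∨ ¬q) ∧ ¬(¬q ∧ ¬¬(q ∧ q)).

¬p ∨ ¬q

(¬p ∨ ¬q ∧ p ∨ ¬q) ∧ ¬(¬q ∧ ¬¬(q ∧ q))
= (¬p ∨ ¬q) ∧ ¬(¬q ∧ ¬¬(q ∧ q))
= (¬p ∨ ¬q) ∧ (q ∨ ¬(q ∧ q))
= (¬p ∨ ¬q) ∧ (q ∨ ¬q)
= ¬p ∨ ¬q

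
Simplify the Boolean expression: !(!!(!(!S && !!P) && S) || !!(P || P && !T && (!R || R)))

!S && !P

!(!!(!(!S && !!P) && S) || !!(P || P && !T && (!R || R)))
= !(!(!S && !!P) && S) && !(P || P && !T && (!R || R))
= !(!(!S && !!P) && S) && !(P || P && !T)
= !(!(!S && !!P) && S) && !P
= !((S || !P) && S) && !P
= !S && !P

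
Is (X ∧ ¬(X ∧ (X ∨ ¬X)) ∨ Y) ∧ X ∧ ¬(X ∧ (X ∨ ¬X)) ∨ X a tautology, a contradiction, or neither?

(X ∧ ¬(X ∧ (X ∨ ¬X)) ∨ Y) ∧ X ∧ ¬(X ∧ (X ∨ ¬X)) ∨ X
= X ∧ ¬(X ∧ (X ∨ ¬X)) ∨ X   [absorption]
= X ∧ ¬X ∨ X   [complement / identity]
= X   [complement / identity]
This depends on X, so it is not a constant.

neither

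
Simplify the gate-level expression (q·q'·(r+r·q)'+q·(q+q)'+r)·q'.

(q·q'·(r+r·q)'+q·(q+q)'+r)·q'
= (q·q'·r'+q·(q+q)'+r)·q'   [absorption]
= (q·q'·r'+q·q'+r)·q'   [idempotence]
= (q·q'+r)·q'   [absorption]
= r·q'   [complement / identity]

r·q'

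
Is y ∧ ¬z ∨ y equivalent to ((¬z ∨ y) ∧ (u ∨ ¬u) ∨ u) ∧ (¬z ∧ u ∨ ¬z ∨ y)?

No

E1: y ∧ ¬z ∨ y
    = y   — absorption
E2: ((¬z ∨ y) ∧ (u ∨ ¬u) ∨ u) ∧ (¬z ∧ u ∨ ¬z ∨ y)
    = (¬z ∨ y ∨ u) ∧ (¬z ∧ u ∨ ¬z ∨ y)   — complement / identity
    = (¬z ∨ y ∨ u) ∧ (¬z ∨ y)   — absorption
    = ¬z ∨ y   — absorption
These differ: at u=1, y=0, z=0, E1 = 0 but E2 = 1.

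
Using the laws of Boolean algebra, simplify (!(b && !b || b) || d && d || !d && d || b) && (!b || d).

(!(b && !b || b) || d && d || !d && d || b) && (!b || d)
= (!(b && !b || b) || d || b) && (!b || d)   [distribution]
= (!b || d || b) && (!b || d)   [complement / identity]
= !b || d   [absorption]

!b || d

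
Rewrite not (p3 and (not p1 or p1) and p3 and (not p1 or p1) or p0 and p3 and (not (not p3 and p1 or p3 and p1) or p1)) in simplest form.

not (p3 and (not p1 or p1) and p3 and (not p1 or p1) or p0 and p3 and (not (not p3 and p1 or p3 and p1) or p1))
= not (p3 and (not p1 or p1) and p3 and (not p1 or p1) or p0 and p3 and (not p1 or p1))   — distribution
= not (p3 and (not p1 or p1) and (p3 and (not p1 or p1) or p0))   — distribution
= not (p3 and (not p1 or p1))   — absorption
= not p3   — complement / identity

not p3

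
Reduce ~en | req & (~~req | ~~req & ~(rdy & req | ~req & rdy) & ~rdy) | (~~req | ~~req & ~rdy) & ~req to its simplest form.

~en | req

~en | req & (~~req | ~~req & ~(rdy & req | ~req & rdy) & ~rdy) | (~~req | ~~req & ~rdy) & ~req
= ~en | req & (~~req | ~~req & ~rdy & ~rdy) | (~~req | ~~req & ~rdy) & ~req
= ~en | req & (~~req | ~~req & ~rdy) | (~~req | ~~req & ~rdy) & ~req
= ~en | ~~req | ~~req & ~rdy
= ~en | ~~req
= ~en | req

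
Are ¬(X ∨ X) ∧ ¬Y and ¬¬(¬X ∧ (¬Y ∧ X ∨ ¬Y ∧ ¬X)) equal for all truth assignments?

Yes

E1: ¬(X ∨ X) ∧ ¬Y
    = ¬X ∧ ¬Y
E2: ¬¬(¬X ∧ (¬Y ∧ X ∨ ¬Y ∧ ¬X))
    = ¬X ∧ (¬Y ∧ X ∨ ¬Y ∧ ¬X)
    = ¬X ∧ ¬Y
Both reduce to ¬X ∧ ¬Y, so they are equivalent.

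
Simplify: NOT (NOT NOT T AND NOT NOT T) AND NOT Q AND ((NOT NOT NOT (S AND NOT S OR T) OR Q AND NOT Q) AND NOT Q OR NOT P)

NOT (NOT NOT T AND NOT NOT T) AND NOT Q AND ((NOT NOT NOT (S AND NOT S OR T) OR Q AND NOT Q) AND NOT Q OR NOT P)
= NOT (NOT NOT T AND NOT NOT T) AND NOT Q AND ((NOT NOT NOT T OR Q AND NOT Q) AND NOT Q OR NOT P)   (complement / identity)
= NOT (NOT NOT T AND NOT NOT T) AND NOT Q AND (NOT NOT NOT T AND NOT Q OR NOT P)   (complement / identity)
= NOT NOT NOT T AND NOT Q AND (NOT NOT NOT T AND NOT Q OR NOT P)   (idempotence)
= NOT NOT NOT T AND NOT Q   (absorption)
= NOT T AND NOT Q   (double negation)

NOT T AND NOT Q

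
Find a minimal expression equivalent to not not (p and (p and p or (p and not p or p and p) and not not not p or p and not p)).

not not (p and (p and p or (p and not p or p and p) and not not not p or p and not p))
= not not (p and (p and p or (p and not p or p and p) and not p or p and not p))   (double negation)
= not not (p and (p and p or p and not p or p and not p))   (distribution)
= not not (p and (p or p and not p))   (distribution)
= not not (p and p)   (complement / identity)
= p and p   (double negation)
= p   (idempotence)

p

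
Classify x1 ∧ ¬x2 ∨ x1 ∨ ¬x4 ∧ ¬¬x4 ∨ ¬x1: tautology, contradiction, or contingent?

tautology

x1 ∧ ¬x2 ∨ x1 ∨ ¬x4 ∧ ¬¬x4 ∨ ¬x1
= x1 ∨ ¬x4 ∧ ¬¬x4 ∨ ¬x1
= x1 ∨ ¬x4 ∧ x4 ∨ ¬x1
= x1 ∨ ¬x1
= True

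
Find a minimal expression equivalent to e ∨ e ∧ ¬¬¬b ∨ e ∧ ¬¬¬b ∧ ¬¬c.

e

e ∨ e ∧ ¬¬¬b ∨ e ∧ ¬¬¬b ∧ ¬¬c
= e ∨ e ∧ ¬¬¬b ∨ e ∧ ¬¬¬b ∧ c   [double negation]
= e ∨ e ∧ ¬¬¬b   [absorption]
= e ∨ e ∧ ¬b   [double negation]
= e   [absorption]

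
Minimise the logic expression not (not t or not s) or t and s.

not (not t or not s) or t and s
= t and s or t and s   — De Morgan
= t and s   — idempotence

t and s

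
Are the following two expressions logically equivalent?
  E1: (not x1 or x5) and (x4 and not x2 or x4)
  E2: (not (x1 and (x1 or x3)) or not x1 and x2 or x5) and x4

Yes

E1: (not x1 or x5) and (x4 and not x2 or x4)
    = (not x1 or x5) and x4   — absorption
E2: (not (x1 and (x1 or x3)) or not x1 and x2 or x5) and x4
    = (not x1 or not x1 and x2 or x5) and x4   — absorption
    = (not x1 or x5) and x4   — absorption
Both reduce to (not x1 or x5) and x4, so they are equivalent.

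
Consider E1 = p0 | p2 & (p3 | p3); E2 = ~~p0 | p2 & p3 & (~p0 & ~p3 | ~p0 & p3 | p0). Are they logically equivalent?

E1: p0 | p2 & (p3 | p3)
    = p0 | p2 & p3   [idempotence]
E2: ~~p0 | p2 & p3 & (~p0 & ~p3 | ~p0 & p3 | p0)
    = ~~p0 | p2 & p3 & (~p0 | p0)   [distribution]
    = p0 | p2 & p3 & (~p0 | p0)   [double negation]
    = p0 | p2 & p3   [complement / identity]
Both reduce to p0 | p2 & p3, so they are equivalent.

Yes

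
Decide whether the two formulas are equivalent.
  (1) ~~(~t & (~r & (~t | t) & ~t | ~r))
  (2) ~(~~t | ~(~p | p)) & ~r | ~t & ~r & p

E1: ~~(~t & (~r & (~t | t) & ~t | ~r))
    = ~~(~t & (~r & ~t | ~r))   — complement / identity
    = ~t & (~r & ~t | ~r)   — double negation
    = ~t & ~r   — absorption
E2: ~(~~t | ~(~p | p)) & ~r | ~t & ~r & p
    = ~t & (~p | p) & ~r | ~t & ~r & p   — De Morgan
    = ~t & ~r | ~t & ~r & p   — complement / identity
    = ~t & ~r   — absorption
Both reduce to ~t & ~r, so they are equivalent.

Yes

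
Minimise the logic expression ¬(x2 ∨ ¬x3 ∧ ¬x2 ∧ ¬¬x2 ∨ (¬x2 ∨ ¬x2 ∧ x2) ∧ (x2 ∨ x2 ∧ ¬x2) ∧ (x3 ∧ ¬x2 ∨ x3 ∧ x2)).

¬(x2 ∨ ¬x3 ∧ ¬x2 ∧ ¬¬x2 ∨ (¬x2 ∨ ¬x2 ∧ x2) ∧ (x2 ∨ x2 ∧ ¬x2) ∧ (x3 ∧ ¬x2 ∨ x3 ∧ x2))
= ¬(x2 ∨ ¬x3 ∧ ¬x2 ∧ x2 ∨ (¬x2 ∨ ¬x2 ∧ x2) ∧ (x2 ∨ x2 ∧ ¬x2) ∧ (x3 ∧ ¬x2 ∨ x3 ∧ x2))   (double negation)
= ¬(x2 ∨ ¬x3 ∧ ¬x2 ∧ x2 ∨ ¬x2 ∧ (x2 ∨ x2 ∧ ¬x2) ∧ (x3 ∧ ¬x2 ∨ x3 ∧ x2))   (complement / identity)
= ¬(x2 ∨ ¬x3 ∧ ¬x2 ∧ x2 ∨ ¬x2 ∧ x2 ∧ (x3 ∧ ¬x2 ∨ x3 ∧ x2))   (complement / identity)
= ¬(x2 ∨ ¬x3 ∧ ¬x2 ∧ x2 ∨ ¬x2 ∧ x2 ∧ x3)   (distribution)
= ¬(x2 ∨ ¬x2 ∧ x2)   (distribution)
= ¬x2   (complement / identity)

¬x2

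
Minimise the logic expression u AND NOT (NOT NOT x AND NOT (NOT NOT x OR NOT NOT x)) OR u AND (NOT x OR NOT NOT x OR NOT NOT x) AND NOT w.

u

u AND NOT (NOT NOT x AND NOT (NOT NOT x OR NOT NOT x)) OR u AND (NOT x OR NOT NOT x OR NOT NOT x) AND NOT w
= u AND (NOT x OR NOT NOT x OR NOT NOT x) OR u AND (NOT x OR NOT NOT x OR NOT NOT x) AND NOT w   (De Morgan)
= u AND (NOT x OR NOT NOT x OR NOT NOT x)   (absorption)
= u AND (NOT x OR NOT NOT x)   (idempotence)
= u AND (NOT x OR x)   (double negation)
= u   (complement / identity)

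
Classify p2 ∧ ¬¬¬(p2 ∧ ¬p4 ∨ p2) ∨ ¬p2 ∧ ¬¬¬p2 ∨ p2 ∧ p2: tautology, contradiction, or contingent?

p2 ∧ ¬¬¬(p2 ∧ ¬p4 ∨ p2) ∨ ¬p2 ∧ ¬¬¬p2 ∨ p2 ∧ p2
= p2 ∧ ¬¬¬p2 ∨ ¬p2 ∧ ¬¬¬p2 ∨ p2 ∧ p2   [absorption]
= ¬¬¬p2 ∨ p2 ∧ p2   [distribution]
= ¬p2 ∨ p2 ∧ p2   [double negation]
= ¬p2 ∨ p2   [idempotence]
= True   [complement]

tautology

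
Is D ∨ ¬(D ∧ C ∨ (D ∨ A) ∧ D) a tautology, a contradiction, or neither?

tautology

D ∨ ¬(D ∧ C ∨ (D ∨ A) ∧ D)
= D ∨ ¬(D ∧ C ∨ D)   (absorption)
= D ∨ ¬D   (absorption)
= True   (complement)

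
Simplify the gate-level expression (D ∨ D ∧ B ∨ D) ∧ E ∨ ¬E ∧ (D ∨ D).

(D ∨ D ∧ B ∨ D) ∧ E ∨ ¬E ∧ (D ∨ D)
= (D ∨ D) ∧ E ∨ ¬E ∧ (D ∨ D)   [absorption]
= D ∨ D   [distribution]
= D   [idempotence]

D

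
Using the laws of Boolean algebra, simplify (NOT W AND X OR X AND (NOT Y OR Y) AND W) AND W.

X AND W

(NOT W AND X OR X AND (NOT Y OR Y) AND W) AND W
= (NOT W AND X OR X AND W) AND W   — complement / identity
= X AND W   — distribution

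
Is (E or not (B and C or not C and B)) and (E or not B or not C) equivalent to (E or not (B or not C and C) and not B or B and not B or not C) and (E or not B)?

Yes

E1: (E or not (B and C or not C and B)) and (E or not B or not C)
    = (E or not B) and (E or not B or not C)
    = E or not B
E2: (E or not (B or not C and C) and not B or B and not B or not C) and (E or not B)
    = (E or not B and not B or B and not B or not C) and (E or not B)
    = (E or not B or not C) and (E or not B)
    = E or not B
Both reduce to E or not B, so they are equivalent.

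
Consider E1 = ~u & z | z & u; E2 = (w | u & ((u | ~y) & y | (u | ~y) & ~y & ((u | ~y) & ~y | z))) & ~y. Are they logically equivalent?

No

E1: ~u & z | z & u
    = z   [distribution]
E2: (w | u & ((u | ~y) & y | (u | ~y) & ~y & ((u | ~y) & ~y | z))) & ~y
    = (w | u & ((u | ~y) & y | (u | ~y) & ~y)) & ~y   [absorption]
    = (w | u & (u | ~y)) & ~y   [distribution]
    = (w | u) & ~y   [absorption]
These differ: at u=0, w=1, y=0, z=0, E1 = 0 but E2 = 1.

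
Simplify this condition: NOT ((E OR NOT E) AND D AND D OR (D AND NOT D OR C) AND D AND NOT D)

NOT ((E OR NOT E) AND D AND D OR (D AND NOT D OR C) AND D AND NOT D)
= NOT ((E OR NOT E) AND D AND D OR D AND NOT D)   (absorption)
= NOT (D AND D OR D AND NOT D)   (complement / identity)
= NOT D   (distribution)

NOT D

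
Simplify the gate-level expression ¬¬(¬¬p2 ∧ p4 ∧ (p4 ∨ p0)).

p2 ∧ p4

¬¬(¬¬p2 ∧ p4 ∧ (p4 ∨ p0))
= ¬¬p2 ∧ p4 ∧ (p4 ∨ p0)   — double negation
= p2 ∧ p4 ∧ (p4 ∨ p0)   — double negation
= p2 ∧ p4   — absorption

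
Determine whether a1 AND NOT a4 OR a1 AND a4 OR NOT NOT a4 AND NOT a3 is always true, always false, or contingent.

contingent

a1 AND NOT a4 OR a1 AND a4 OR NOT NOT a4 AND NOT a3
= a1 AND NOT a4 OR a1 AND a4 OR a4 AND NOT a3
= a1 OR a4 AND NOT a3
This depends on a1, a3, a4, so it is not a constant.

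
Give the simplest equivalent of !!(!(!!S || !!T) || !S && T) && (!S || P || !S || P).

!!(!(!!S || !!T) || !S && T) && (!S || P || !S || P)
= !!(!S && !T || !S && T) && (!S || P || !S || P)
= !!!S && (!S || P || !S || P)
= !S && (!S || P || !S || P)
= !S && (!S || P)
= !S

!S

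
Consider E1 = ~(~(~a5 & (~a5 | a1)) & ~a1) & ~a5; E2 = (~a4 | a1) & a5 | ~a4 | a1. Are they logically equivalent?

No

E1: ~(~(~a5 & (~a5 | a1)) & ~a1) & ~a5
    = (~a5 & (~a5 | a1) | a1) & ~a5   (De Morgan)
    = (~a5 | a1) & ~a5   (absorption)
    = ~a5   (absorption)
E2: (~a4 | a1) & a5 | ~a4 | a1
    = ~a4 | a1   (absorption)
These differ: at a1=0, a4=0, a5=1, E1 = 0 but E2 = 1.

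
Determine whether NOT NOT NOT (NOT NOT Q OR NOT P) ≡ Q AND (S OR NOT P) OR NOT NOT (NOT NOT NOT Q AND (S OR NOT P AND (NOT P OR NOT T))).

No

E1: NOT NOT NOT (NOT NOT Q OR NOT P)
    = NOT (NOT NOT Q OR NOT P)   — double negation
    = NOT Q AND P   — De Morgan
E2: Q AND (S OR NOT P) OR NOT NOT (NOT NOT NOT Q AND (S OR NOT P AND (NOT P OR NOT T)))
    = Q AND (S OR NOT P) OR NOT NOT NOT Q AND (S OR NOT P AND (NOT P OR NOT T))   — double negation
    = Q AND (S OR NOT P) OR NOT Q AND (S OR NOT P AND (NOT P OR NOT T))   — double negation
    = Q AND (S OR NOT P) OR NOT Q AND (S OR NOT P)   — absorption
    = S OR NOT P   — distribution
These differ: at P=0, Q=1, S=1, T=0, E1 = 0 but E2 = 1.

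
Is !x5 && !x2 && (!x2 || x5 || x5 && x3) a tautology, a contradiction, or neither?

!x5 && !x2 && (!x2 || x5 || x5 && x3)
= !x5 && !x2 && (!x2 || x5)
= !x5 && !x2
This depends on x2, x5, so it is not a constant.

neither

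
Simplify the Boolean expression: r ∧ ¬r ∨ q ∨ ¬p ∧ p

q

r ∧ ¬r ∨ q ∨ ¬p ∧ p
= q ∨ ¬p ∧ p   — complement / identity
= q   — complement / identity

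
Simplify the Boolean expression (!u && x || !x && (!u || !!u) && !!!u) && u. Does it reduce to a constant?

false

(!u && x || !x && (!u || !!u) && !!!u) && u
= (!u && x || !x && (!u || !!u) && !u) && u
= (!u && x || !x && (!u || u) && !u) && u
= (!u && x || !x && !u) && u
= !u && u
= false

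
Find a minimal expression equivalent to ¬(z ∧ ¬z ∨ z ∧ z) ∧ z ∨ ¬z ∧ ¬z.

¬(z ∧ ¬z ∨ z ∧ z) ∧ z ∨ ¬z ∧ ¬z
= ¬z ∧ z ∨ ¬z ∧ ¬z   [distribution]
= ¬z   [distribution]

¬z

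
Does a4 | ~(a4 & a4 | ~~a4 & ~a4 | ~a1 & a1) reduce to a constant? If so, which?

yes, True

a4 | ~(a4 & a4 | ~~a4 & ~a4 | ~a1 & a1)
= a4 | ~(a4 & a4 | a4 & ~a4 | ~a1 & a1)   [double negation]
= a4 | ~(a4 | ~a1 & a1)   [distribution]
= a4 | ~a4   [complement / identity]
= 1   [complement]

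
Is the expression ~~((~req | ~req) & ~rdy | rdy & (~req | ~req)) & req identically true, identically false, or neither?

identically false

~~((~req | ~req) & ~rdy | rdy & (~req | ~req)) & req
= ~~(~req | ~req) & req
= ~~~req & req
= ~req & req
= 0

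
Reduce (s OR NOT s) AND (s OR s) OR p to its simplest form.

s OR p

(s OR NOT s) AND (s OR s) OR p
= s OR s OR p
= s OR p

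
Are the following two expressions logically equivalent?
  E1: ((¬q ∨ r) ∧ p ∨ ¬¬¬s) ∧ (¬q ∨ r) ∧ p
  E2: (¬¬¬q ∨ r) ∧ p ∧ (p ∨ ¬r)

Yes

E1: ((¬q ∨ r) ∧ p ∨ ¬¬¬s) ∧ (¬q ∨ r) ∧ p
    = ((¬q ∨ r) ∧ p ∨ ¬s) ∧ (¬q ∨ r) ∧ p
    = (¬q ∨ r) ∧ p
E2: (¬¬¬q ∨ r) ∧ p ∧ (p ∨ ¬r)
    = (¬q ∨ r) ∧ p ∧ (p ∨ ¬r)
    = (¬q ∨ r) ∧ p
Both reduce to (¬q ∨ r) ∧ p, so they are equivalent.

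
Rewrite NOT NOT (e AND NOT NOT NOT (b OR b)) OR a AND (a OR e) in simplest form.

NOT NOT (e AND NOT NOT NOT (b OR b)) OR a AND (a OR e)
= NOT NOT (e AND NOT NOT NOT b) OR a AND (a OR e)   [idempotence]
= NOT NOT (e AND NOT b) OR a AND (a OR e)   [double negation]
= e AND NOT b OR a AND (a OR e)   [double negation]
= e AND NOT b OR a   [absorption]

e AND NOT b OR a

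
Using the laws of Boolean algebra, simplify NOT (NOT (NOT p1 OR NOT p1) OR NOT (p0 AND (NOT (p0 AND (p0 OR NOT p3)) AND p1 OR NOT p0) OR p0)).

NOT p1 AND p0

NOT (NOT (NOT p1 OR NOT p1) OR NOT (p0 AND (NOT (p0 AND (p0 OR NOT p3)) AND p1 OR NOT p0) OR p0))
= NOT (NOT (NOT p1 OR NOT p1) OR NOT (p0 AND (NOT p0 AND p1 OR NOT p0) OR p0))   (absorption)
= NOT (NOT NOT p1 OR NOT (p0 AND (NOT p0 AND p1 OR NOT p0) OR p0))   (idempotence)
= NOT (NOT NOT p1 OR NOT (p0 AND NOT p0 OR p0))   (absorption)
= NOT (NOT NOT p1 OR NOT p0)   (complement / identity)
= NOT p1 AND p0   (De Morgan)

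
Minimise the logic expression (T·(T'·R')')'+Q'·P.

T'+Q'·P

(T·(T'·R')')'+Q'·P
= (T·(T+R))'+Q'·P   (De Morgan)
= T'+Q'·P   (absorption)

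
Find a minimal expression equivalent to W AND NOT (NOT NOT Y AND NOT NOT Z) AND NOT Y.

W AND NOT (NOT NOT Y AND NOT NOT Z) AND NOT Y
= W AND (NOT Y OR NOT Z) AND NOT Y   [De Morgan]
= W AND NOT Y   [absorption]

W AND NOT Y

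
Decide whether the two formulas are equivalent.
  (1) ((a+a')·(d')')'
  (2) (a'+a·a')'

No

E1: ((a+a')·(d')')'
    = ((d')')'   — complement / identity
    = d'   — double negation
E2: (a'+a·a')'
    = (a')'   — complement / identity
    = a   — double negation
These differ: at a=0, d=0, E1 = 1 but E2 = 0.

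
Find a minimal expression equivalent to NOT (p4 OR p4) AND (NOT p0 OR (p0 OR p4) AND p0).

NOT (p4 OR p4) AND (NOT p0 OR (p0 OR p4) AND p0)
= NOT p4 AND (NOT p0 OR (p0 OR p4) AND p0)   (idempotence)
= NOT p4 AND (NOT p0 OR p0)   (absorption)
= NOT p4   (complement / identity)

NOT p4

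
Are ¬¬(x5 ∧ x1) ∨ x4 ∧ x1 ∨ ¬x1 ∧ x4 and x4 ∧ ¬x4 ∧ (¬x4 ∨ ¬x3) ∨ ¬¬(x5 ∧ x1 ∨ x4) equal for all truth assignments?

Yes

E1: ¬¬(x5 ∧ x1) ∨ x4 ∧ x1 ∨ ¬x1 ∧ x4
    = ¬¬(x5 ∧ x1) ∨ x4   [distribution]
    = x5 ∧ x1 ∨ x4   [double negation]
E2: x4 ∧ ¬x4 ∧ (¬x4 ∨ ¬x3) ∨ ¬¬(x5 ∧ x1 ∨ x4)
    = x4 ∧ ¬x4 ∨ ¬¬(x5 ∧ x1 ∨ x4)   [absorption]
    = x4 ∧ ¬x4 ∨ x5 ∧ x1 ∨ x4   [double negation]
    = x5 ∧ x1 ∨ x4   [complement / identity]
Both reduce to x5 ∧ x1 ∨ x4, so they are equivalent.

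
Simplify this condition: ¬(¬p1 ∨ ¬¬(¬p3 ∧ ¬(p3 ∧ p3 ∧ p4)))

p1 ∧ p3

¬(¬p1 ∨ ¬¬(¬p3 ∧ ¬(p3 ∧ p3 ∧ p4)))
= ¬(¬p1 ∨ ¬¬(¬p3 ∧ ¬(p3 ∧ p4)))   [idempotence]
= p1 ∧ ¬(¬p3 ∧ ¬(p3 ∧ p4))   [De Morgan]
= p1 ∧ (p3 ∨ p3 ∧ p4)   [De Morgan]
= p1 ∧ p3   [absorption]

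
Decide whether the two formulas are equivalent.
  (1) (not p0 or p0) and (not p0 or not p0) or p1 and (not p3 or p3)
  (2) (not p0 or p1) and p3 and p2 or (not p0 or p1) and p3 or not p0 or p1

E1: (not p0 or p0) and (not p0 or not p0) or p1 and (not p3 or p3)
    = (not p0 or p0) and not p0 or p1 and (not p3 or p3)   [idempotence]
    = (not p0 or p0) and not p0 or p1   [complement / identity]
    = not p0 or p1   [complement / identity]
E2: (not p0 or p1) and p3 and p2 or (not p0 or p1) and p3 or not p0 or p1
    = (not p0 or p1) and p3 or not p0 or p1   [absorption]
    = not p0 or p1   [absorption]
Both reduce to not p0 or p1, so they are equivalent.

Yes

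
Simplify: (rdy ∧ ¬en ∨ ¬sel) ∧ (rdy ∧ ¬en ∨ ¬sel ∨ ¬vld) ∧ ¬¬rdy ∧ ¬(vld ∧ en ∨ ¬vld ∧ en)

(rdy ∧ ¬en ∨ ¬sel) ∧ (rdy ∧ ¬en ∨ ¬sel ∨ ¬vld) ∧ ¬¬rdy ∧ ¬(vld ∧ en ∨ ¬vld ∧ en)
= (rdy ∧ ¬en ∨ ¬sel) ∧ ¬¬rdy ∧ ¬(vld ∧ en ∨ ¬vld ∧ en)   — absorption
= (rdy ∧ ¬en ∨ ¬sel) ∧ ¬¬rdy ∧ ¬en   — distribution
= (rdy ∧ ¬en ∨ ¬sel) ∧ rdy ∧ ¬en   — double negation
= rdy ∧ ¬en   — absorption

rdy ∧ ¬en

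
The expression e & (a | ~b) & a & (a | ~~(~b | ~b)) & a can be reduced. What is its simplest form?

e & a

e & (a | ~b) & a & (a | ~~(~b | ~b)) & a
= e & (a | ~b) & a & (a | ~(b & b)) & a   — De Morgan
= e & (a | ~b) & a & (a | ~b) & a   — idempotence
= e & (a | ~b) & a   — idempotence
= e & a   — absorption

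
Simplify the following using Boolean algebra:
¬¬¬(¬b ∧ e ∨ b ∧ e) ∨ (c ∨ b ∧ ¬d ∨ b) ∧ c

¬e ∨ c

¬¬¬(¬b ∧ e ∨ b ∧ e) ∨ (c ∨ b ∧ ¬d ∨ b) ∧ c
= ¬¬¬(¬b ∧ e ∨ b ∧ e) ∨ (c ∨ b) ∧ c   — absorption
= ¬¬¬(¬b ∧ e ∨ b ∧ e) ∨ c   — absorption
= ¬¬¬e ∨ c   — distribution
= ¬e ∨ c   — double negation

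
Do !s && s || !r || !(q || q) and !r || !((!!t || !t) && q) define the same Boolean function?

E1: !s && s || !r || !(q || q)
    = !s && s || !r || !q   [idempotence]
    = !r || !q   [complement / identity]
E2: !r || !((!!t || !t) && q)
    = !r || !((t || !t) && q)   [double negation]
    = !r || !q   [complement / identity]
Both reduce to !r || !q, so they are equivalent.

Yes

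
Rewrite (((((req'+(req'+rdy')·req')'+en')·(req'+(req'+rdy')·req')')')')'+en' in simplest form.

(((((req'+(req'+rdy')·req')'+en')·(req'+(req'+rdy')·req')')')')'+en'
= ((((req'+(req'+rdy')·req')')')')'+en'
= ((((req'+req')')')')'+en'
= ((req'+req')')'+en'
= ((req')')'+en'
= req'+en'

req'+en'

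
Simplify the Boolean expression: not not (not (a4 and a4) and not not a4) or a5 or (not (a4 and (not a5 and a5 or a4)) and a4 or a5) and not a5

a5

not not (not (a4 and a4) and not not a4) or a5 or (not (a4 and (not a5 and a5 or a4)) and a4 or a5) and not a5
= not not (not (a4 and a4) and not not a4) or a5 or (not (a4 and a4) and a4 or a5) and not a5
= not (a4 and a4) and not not a4 or a5 or (not (a4 and a4) and a4 or a5) and not a5
= not (a4 and a4) and a4 or a5 or (not (a4 and a4) and a4 or a5) and not a5
= not (a4 and a4) and a4 or a5
= not a4 and a4 or a5
= a5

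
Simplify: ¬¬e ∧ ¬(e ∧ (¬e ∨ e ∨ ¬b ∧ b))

¬¬e ∧ ¬(e ∧ (¬e ∨ e ∨ ¬b ∧ b))
= e ∧ ¬(e ∧ (¬e ∨ e ∨ ¬b ∧ b))   [double negation]
= e ∧ ¬(e ∧ (¬e ∨ e))   [complement / identity]
= e ∧ ¬e   [complement / identity]
= False   [complement]

False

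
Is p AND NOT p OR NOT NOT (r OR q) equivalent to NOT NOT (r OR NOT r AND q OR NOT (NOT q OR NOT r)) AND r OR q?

Yes

E1: p AND NOT p OR NOT NOT (r OR q)
    = NOT NOT (r OR q)   — complement / identity
    = r OR q   — double negation
E2: NOT NOT (r OR NOT r AND q OR NOT (NOT q OR NOT r)) AND r OR q
    = NOT NOT (r OR NOT r AND q OR q AND r) AND r OR q   — De Morgan
    = NOT NOT (r OR q) AND r OR q   — distribution
    = (r OR q) AND r OR q   — double negation
    = r OR q   — absorption
Both reduce to r OR q, so they are equivalent.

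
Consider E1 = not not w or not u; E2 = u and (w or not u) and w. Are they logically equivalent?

E1: not not w or not u
    = w or not u   — double negation
E2: u and (w or not u) and w
    = u and w   — absorption
These differ: at u=0, w=0, E1 = 1 but E2 = 0.

No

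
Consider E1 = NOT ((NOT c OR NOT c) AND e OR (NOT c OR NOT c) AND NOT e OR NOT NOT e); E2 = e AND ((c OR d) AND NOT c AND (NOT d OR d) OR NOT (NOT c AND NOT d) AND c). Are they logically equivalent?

E1: NOT ((NOT c OR NOT c) AND e OR (NOT c OR NOT c) AND NOT e OR NOT NOT e)
    = NOT (NOT c OR NOT c OR NOT NOT e)
    = NOT (NOT c OR NOT NOT e)
    = c AND NOT e
E2: e AND ((c OR d) AND NOT c AND (NOT d OR d) OR NOT (NOT c AND NOT d) AND c)
    = e AND ((c OR d) AND NOT c OR NOT (NOT c AND NOT d) AND c)
    = e AND ((c OR d) AND NOT c OR (c OR d) AND c)
    = e AND (c OR d)
These differ: at c=1, d=1, e=1, E1 = 0 but E2 = 1.

No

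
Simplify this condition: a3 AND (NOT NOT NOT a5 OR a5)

a3

a3 AND (NOT NOT NOT a5 OR a5)
= a3 AND (NOT a5 OR a5)   (double negation)
= a3   (complement / identity)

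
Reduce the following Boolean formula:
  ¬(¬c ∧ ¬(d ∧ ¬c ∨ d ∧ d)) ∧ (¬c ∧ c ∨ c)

c

¬(¬c ∧ ¬(d ∧ ¬c ∨ d ∧ d)) ∧ (¬c ∧ c ∨ c)
= ¬(¬c ∧ ¬(d ∧ ¬c ∨ d ∧ d)) ∧ c   (complement / identity)
= (c ∨ d ∧ ¬c ∨ d ∧ d) ∧ c   (De Morgan)
= (c ∨ d ∧ ¬c ∨ d) ∧ c   (idempotence)
= (c ∨ d) ∧ c   (absorption)
= c   (absorption)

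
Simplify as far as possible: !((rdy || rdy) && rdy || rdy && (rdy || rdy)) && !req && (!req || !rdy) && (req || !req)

!rdy && !req

!((rdy || rdy) && rdy || rdy && (rdy || rdy)) && !req && (!req || !rdy) && (req || !req)
= !((rdy || rdy) && (rdy || rdy)) && !req && (!req || !rdy) && (req || !req)
= !(rdy || rdy) && !req && (!req || !rdy) && (req || !req)
= !(rdy || rdy) && !req && (!req || !rdy)
= !(rdy || rdy) && !req
= !rdy && !req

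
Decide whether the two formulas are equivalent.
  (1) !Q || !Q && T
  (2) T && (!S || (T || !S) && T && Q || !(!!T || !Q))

No

E1: !Q || !Q && T
    = !Q   — absorption
E2: T && (!S || (T || !S) && T && Q || !(!!T || !Q))
    = T && (!S || (T || !S) && T && Q || !T && Q)   — De Morgan
    = T && (!S || T && Q || !T && Q)   — absorption
    = T && (!S || Q)   — distribution
These differ: at Q=0, S=0, T=0, E1 = 1 but E2 = 0.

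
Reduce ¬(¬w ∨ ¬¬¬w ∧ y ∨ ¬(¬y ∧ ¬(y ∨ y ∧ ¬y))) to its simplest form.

w ∧ ¬y

¬(¬w ∨ ¬¬¬w ∧ y ∨ ¬(¬y ∧ ¬(y ∨ y ∧ ¬y)))
= ¬(¬w ∨ ¬¬¬w ∧ y ∨ ¬(¬y ∧ ¬y))
= ¬(¬w ∨ ¬w ∧ y ∨ ¬(¬y ∧ ¬y))
= ¬(¬w ∨ ¬(¬y ∧ ¬y))
= ¬(¬w ∨ ¬¬y)
= w ∧ ¬y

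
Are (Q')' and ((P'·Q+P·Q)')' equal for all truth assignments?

Yes

E1: (Q')'
    = Q
E2: ((P'·Q+P·Q)')'
    = (Q')'
    = Q
Both reduce to Q, so they are equivalent.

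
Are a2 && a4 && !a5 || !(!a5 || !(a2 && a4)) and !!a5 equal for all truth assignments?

E1: a2 && a4 && !a5 || !(!a5 || !(a2 && a4))
    = a2 && a4 && !a5 || a5 && a2 && a4   — De Morgan
    = a2 && a4   — distribution
E2: !!a5
    = a5   — double negation
These differ: at a2=1, a4=0, a5=1, E1 = 0 but E2 = 1.

No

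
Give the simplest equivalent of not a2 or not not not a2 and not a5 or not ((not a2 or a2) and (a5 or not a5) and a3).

not a2 or not a3

not a2 or not not not a2 and not a5 or not ((not a2 or a2) and (a5 or not a5) and a3)
= not a2 or not not not a2 and not a5 or not ((a5 or not a5) and a3)   — complement / identity
= not a2 or not a2 and not a5 or not ((a5 or not a5) and a3)   — double negation
= not a2 or not a2 and not a5 or not a3   — complement / identity
= not a2 or not a3   — absorption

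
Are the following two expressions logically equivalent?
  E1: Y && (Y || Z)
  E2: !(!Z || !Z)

E1: Y && (Y || Z)
    = Y   [absorption]
E2: !(!Z || !Z)
    = !!Z   [idempotence]
    = Z   [double negation]
These differ: at Y=0, Z=1, E1 = 0 but E2 = 1.

No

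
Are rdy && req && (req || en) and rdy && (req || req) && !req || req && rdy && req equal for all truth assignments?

E1: rdy && req && (req || en)
    = rdy && req
E2: rdy && (req || req) && !req || req && rdy && req
    = rdy && req && !req || req && rdy && req
    = rdy && req
Both reduce to rdy && req, so they are equivalent.

Yes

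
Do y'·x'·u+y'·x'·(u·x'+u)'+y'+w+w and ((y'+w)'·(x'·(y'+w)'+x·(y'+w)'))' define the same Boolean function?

Yes

E1: y'·x'·u+y'·x'·(u·x'+u)'+y'+w+w
    = y'·x'·u+y'·x'·u'+y'+w+w   (absorption)
    = y'·x'+y'+w+w   (distribution)
    = y'+w+w   (absorption)
    = y'+w   (idempotence)
E2: ((y'+w)'·(x'·(y'+w)'+x·(y'+w)'))'
    = ((y'+w)'·(y'+w)')'   (distribution)
    = y'+w+y'+w   (De Morgan)
    = y'+w   (idempotence)
Both reduce to y'+w, so they are equivalent.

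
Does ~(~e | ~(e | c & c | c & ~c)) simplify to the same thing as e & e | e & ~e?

Yes

E1: ~(~e | ~(e | c & c | c & ~c))
    = ~(~e | ~(e | c))
    = e & (e | c)
    = e
E2: e & e | e & ~e
    = e
Both reduce to e, so they are equivalent.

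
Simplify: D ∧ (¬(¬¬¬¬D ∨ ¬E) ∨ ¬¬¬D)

False

D ∧ (¬(¬¬¬¬D ∨ ¬E) ∨ ¬¬¬D)
= D ∧ (¬¬¬D ∧ E ∨ ¬¬¬D)
= D ∧ ¬¬¬D
= D ∧ ¬D
= False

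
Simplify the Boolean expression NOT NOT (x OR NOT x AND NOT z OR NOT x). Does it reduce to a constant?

NOT NOT (x OR NOT x AND NOT z OR NOT x)
= x OR NOT x AND NOT z OR NOT x   — double negation
= x OR NOT x   — absorption
= TRUE   — complement

TRUE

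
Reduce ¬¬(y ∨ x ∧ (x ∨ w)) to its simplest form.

y ∨ x

¬¬(y ∨ x ∧ (x ∨ w))
= y ∨ x ∧ (x ∨ w)   — double negation
= y ∨ x   — absorption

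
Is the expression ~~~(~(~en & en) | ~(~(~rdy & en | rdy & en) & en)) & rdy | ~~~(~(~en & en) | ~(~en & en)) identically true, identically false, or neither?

~~~(~(~en & en) | ~(~(~rdy & en | rdy & en) & en)) & rdy | ~~~(~(~en & en) | ~(~en & en))
= ~~~(~(~en & en) | ~(~en & en)) & rdy | ~~~(~(~en & en) | ~(~en & en))   — distribution
= ~~~(~(~en & en) | ~(~en & en))   — absorption
= ~~(~en & en & ~en & en)   — De Morgan
= ~~(~en & en)   — idempotence
= ~en & en   — double negation
= 0   — complement

identically false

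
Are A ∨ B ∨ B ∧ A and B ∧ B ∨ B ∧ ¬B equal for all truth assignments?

No

E1: A ∨ B ∨ B ∧ A
    = A ∨ B
E2: B ∧ B ∨ B ∧ ¬B
    = B ∨ B ∧ ¬B
    = B
These differ: at A=1, B=0, E1 = 1 but E2 = 0.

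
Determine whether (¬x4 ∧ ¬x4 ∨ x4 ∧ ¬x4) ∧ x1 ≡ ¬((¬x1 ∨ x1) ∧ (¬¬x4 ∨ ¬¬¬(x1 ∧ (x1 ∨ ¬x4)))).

E1: (¬x4 ∧ ¬x4 ∨ x4 ∧ ¬x4) ∧ x1
    = ¬x4 ∧ x1
E2: ¬((¬x1 ∨ x1) ∧ (¬¬x4 ∨ ¬¬¬(x1 ∧ (x1 ∨ ¬x4))))
    = ¬((¬x1 ∨ x1) ∧ (¬¬x4 ∨ ¬(x1 ∧ (x1 ∨ ¬x4))))
    = ¬(¬¬x4 ∨ ¬(x1 ∧ (x1 ∨ ¬x4)))
    = ¬x4 ∧ x1 ∧ (x1 ∨ ¬x4)
    = ¬x4 ∧ x1
Both reduce to ¬x4 ∧ x1, so they are equivalent.

Yes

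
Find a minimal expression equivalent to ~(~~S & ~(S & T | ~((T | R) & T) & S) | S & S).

~(~~S & ~(S & T | ~((T | R) & T) & S) | S & S)
= ~(~~S & ~(S & T | ~T & S) | S & S)
= ~(~~S & ~S | S & S)
= ~(S & ~S | S & S)
= ~S

~S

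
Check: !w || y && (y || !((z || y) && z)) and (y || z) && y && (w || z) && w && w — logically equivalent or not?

E1: !w || y && (y || !((z || y) && z))
    = !w || y && (y || !z)   [absorption]
    = !w || y   [absorption]
E2: (y || z) && y && (w || z) && w && w
    = (y || z) && y && (w || z) && w   [idempotence]
    = (y || z) && y && w   [absorption]
    = y && w   [absorption]
These differ: at w=0, y=1, z=0, E1 = 1 but E2 = 0.

No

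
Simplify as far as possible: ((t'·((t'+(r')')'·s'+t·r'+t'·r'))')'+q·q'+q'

t'·r'+q'

((t'·((t'+(r')')'·s'+t·r'+t'·r'))')'+q·q'+q'
= ((t'·(t·r'·s'+t·r'+t'·r'))')'+q·q'+q'   — De Morgan
= ((t'·(t·r'+t'·r'))')'+q·q'+q'   — absorption
= ((t'·(t·r'+t'·r'))')'+q'   — complement / identity
= ((t'·r')')'+q'   — distribution
= t'·r'+q'   — double negation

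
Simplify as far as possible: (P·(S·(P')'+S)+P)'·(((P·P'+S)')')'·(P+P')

(P·(S·(P')'+S)+P)'·(((P·P'+S)')')'·(P+P')
= (P·(S·P+S)+P)'·(((P·P'+S)')')'·(P+P')   [double negation]
= (P·S+P)'·(((P·P'+S)')')'·(P+P')   [absorption]
= (P·S+P)'·((S')')'·(P+P')   [complement / identity]
= (P·S+P)'·S'·(P+P')   [double negation]
= (P·S+P)'·S'   [complement / identity]
= P'·S'   [absorption]

P'·S'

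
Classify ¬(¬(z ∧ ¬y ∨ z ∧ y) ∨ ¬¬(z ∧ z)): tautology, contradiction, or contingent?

contradiction

¬(¬(z ∧ ¬y ∨ z ∧ y) ∨ ¬¬(z ∧ z))
= ¬(¬(z ∧ ¬y ∨ z ∧ y) ∨ ¬¬z)
= (z ∧ ¬y ∨ z ∧ y) ∧ ¬z
= z ∧ ¬z
= False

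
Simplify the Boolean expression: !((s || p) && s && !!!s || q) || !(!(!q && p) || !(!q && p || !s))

!((s || p) && s && !!!s || q) || !(!(!q && p) || !(!q && p || !s))
= !((s || p) && s && !s || q) || !(!(!q && p) || !(!q && p || !s))   [double negation]
= !((s || p) && s && !s || q) || !q && p && (!q && p || !s)   [De Morgan]
= !(s && !s || q) || !q && p && (!q && p || !s)   [absorption]
= !q || !q && p && (!q && p || !s)   [complement / identity]
= !q || !q && p   [absorption]
= !q   [absorption]

!q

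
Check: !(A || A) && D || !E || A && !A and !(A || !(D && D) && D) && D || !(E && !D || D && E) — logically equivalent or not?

E1: !(A || A) && D || !E || A && !A
    = !A && D || !E || A && !A
    = !A && D || !E
E2: !(A || !(D && D) && D) && D || !(E && !D || D && E)
    = !(A || !D && D) && D || !(E && !D || D && E)
    = !A && D || !(E && !D || D && E)
    = !A && D || !E
Both reduce to !A && D || !E, so they are equivalent.

Yes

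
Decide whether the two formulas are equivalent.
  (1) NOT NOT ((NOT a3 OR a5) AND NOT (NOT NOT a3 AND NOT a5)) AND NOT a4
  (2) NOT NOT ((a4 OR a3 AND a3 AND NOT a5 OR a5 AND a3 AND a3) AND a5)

No

E1: NOT NOT ((NOT a3 OR a5) AND NOT (NOT NOT a3 AND NOT a5)) AND NOT a4
    = NOT NOT ((NOT a3 OR a5) AND (NOT a3 OR a5)) AND NOT a4
    = (NOT a3 OR a5) AND (NOT a3 OR a5) AND NOT a4
    = (NOT a3 OR a5) AND NOT a4
E2: NOT NOT ((a4 OR a3 AND a3 AND NOT a5 OR a5 AND a3 AND a3) AND a5)
    = NOT NOT ((a4 OR a3 AND a3) AND a5)
    = (a4 OR a3 AND a3) AND a5
    = (a4 OR a3) AND a5
These differ: at a3=0, a4=1, a5=1, E1 = 0 but E2 = 1.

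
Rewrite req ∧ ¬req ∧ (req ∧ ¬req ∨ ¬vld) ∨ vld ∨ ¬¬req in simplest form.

vld ∨ req

req ∧ ¬req ∧ (req ∧ ¬req ∨ ¬vld) ∨ vld ∨ ¬¬req
= req ∧ ¬req ∧ (req ∧ ¬req ∨ ¬vld) ∨ vld ∨ req   (double negation)
= req ∧ ¬req ∨ vld ∨ req   (absorption)
= vld ∨ req   (complement / identity)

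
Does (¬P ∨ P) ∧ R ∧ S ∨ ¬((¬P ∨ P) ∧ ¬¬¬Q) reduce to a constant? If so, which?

(¬P ∨ P) ∧ R ∧ S ∨ ¬((¬P ∨ P) ∧ ¬¬¬Q)
= R ∧ S ∨ ¬((¬P ∨ P) ∧ ¬¬¬Q)   — complement / identity
= R ∧ S ∨ ¬¬¬¬Q   — complement / identity
= R ∧ S ∨ ¬¬Q   — double negation
= R ∧ S ∨ Q   — double negation
This depends on Q, R, S, so it is not a constant.

no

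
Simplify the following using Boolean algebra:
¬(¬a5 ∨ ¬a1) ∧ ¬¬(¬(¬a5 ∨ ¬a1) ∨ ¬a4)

¬(¬a5 ∨ ¬a1) ∧ ¬¬(¬(¬a5 ∨ ¬a1) ∨ ¬a4)
= ¬(¬a5 ∨ ¬a1) ∧ ¬¬(a5 ∧ a1 ∨ ¬a4)   — De Morgan
= a5 ∧ a1 ∧ ¬¬(a5 ∧ a1 ∨ ¬a4)   — De Morgan
= a5 ∧ a1 ∧ (a5 ∧ a1 ∨ ¬a4)   — double negation
= a5 ∧ a1   — absorption

a5 ∧ a1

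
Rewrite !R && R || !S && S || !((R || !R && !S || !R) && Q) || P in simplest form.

!Q || P

!R && R || !S && S || !((R || !R && !S || !R) && Q) || P
= !R && R || !((R || !R && !S || !R) && Q) || P   — complement / identity
= !R && R || !((R || !R) && Q) || P   — absorption
= !((R || !R) && Q) || P   — complement / identity
= !Q || P   — complement / identity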